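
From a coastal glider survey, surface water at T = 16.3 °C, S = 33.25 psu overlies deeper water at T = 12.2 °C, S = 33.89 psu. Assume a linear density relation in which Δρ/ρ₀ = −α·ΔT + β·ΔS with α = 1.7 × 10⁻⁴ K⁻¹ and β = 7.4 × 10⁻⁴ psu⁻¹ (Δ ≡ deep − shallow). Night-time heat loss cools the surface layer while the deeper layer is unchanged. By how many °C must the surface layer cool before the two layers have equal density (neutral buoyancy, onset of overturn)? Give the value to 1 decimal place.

Neutral buoyancy requires Δρ = 0, i.e. −α(T_deep − T_surf′) + β(S_deep − S_surf) = 0.
T_surf′ = T_deep − (β/α)·ΔS = 12.2 − (7.4 × 10⁻⁴/1.7 × 10⁻⁴)·(+0.64) = 9.414 °C.
Cooling required: 16.3 − (9.414) = 6.886 °C.

6.9 °C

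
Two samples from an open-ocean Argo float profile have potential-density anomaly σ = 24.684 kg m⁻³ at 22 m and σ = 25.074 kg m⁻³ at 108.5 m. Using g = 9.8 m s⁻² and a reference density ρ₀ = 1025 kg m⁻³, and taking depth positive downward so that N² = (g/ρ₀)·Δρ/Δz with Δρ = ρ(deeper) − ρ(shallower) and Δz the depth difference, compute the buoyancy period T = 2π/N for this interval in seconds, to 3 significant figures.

Δρ = 1025.074 − 1024.684 = 0.390 kg m⁻³ over Δz = 108.5 − 22 = 86.5 m.
N² = (9.8/1025) × (0.390/86.5) = 4.3107 × 10⁻⁵ s⁻².
N = √(4.3107 × 10⁻⁵) = 6.5656 × 10⁻³ rad s⁻¹, so T = 2π/N = 956.99 s ≈ 957 s.

957 s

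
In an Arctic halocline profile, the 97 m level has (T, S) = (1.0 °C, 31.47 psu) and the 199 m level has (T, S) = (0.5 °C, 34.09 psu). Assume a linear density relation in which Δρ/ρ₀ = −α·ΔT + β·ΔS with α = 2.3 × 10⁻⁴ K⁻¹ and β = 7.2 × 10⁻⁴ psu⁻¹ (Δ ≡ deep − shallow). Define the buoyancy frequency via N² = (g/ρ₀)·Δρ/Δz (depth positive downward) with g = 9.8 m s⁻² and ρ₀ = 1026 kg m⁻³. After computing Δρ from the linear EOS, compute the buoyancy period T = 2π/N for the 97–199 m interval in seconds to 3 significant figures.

ΔT = -0.5 K, ΔS = +2.62 psu (deep − shallow).
Δρ/ρ₀ = −αΔT + βΔS = 1.15 × 10⁻⁴ + 1.8864 × 10⁻³ = 2.0014 × 10⁻³, so Δρ ≈ 2.053 kg m⁻³.
N² = (g/ρ₀)·Δρ/Δz = g·(Δρ/ρ₀)/Δz = 9.8 × 2.0014 × 10⁻³ / 102 = 1.9229 × 10⁻⁴ s⁻².
N = √(1.9229 × 10⁻⁴) = 0.013867 rad s⁻¹ → T = 2π/N = 453.10 s ≈ 453 s.

453 s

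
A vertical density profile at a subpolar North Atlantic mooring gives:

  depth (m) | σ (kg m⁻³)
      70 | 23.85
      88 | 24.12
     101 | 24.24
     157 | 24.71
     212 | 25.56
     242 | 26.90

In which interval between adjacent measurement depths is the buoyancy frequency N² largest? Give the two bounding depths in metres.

212–242 m

Compute the density gradient over each adjacent pair:
  70–88 m: Δρ/Δz = 0.27/18 = 0.015 kg m⁻⁴
  88–101 m: Δρ/Δz = 0.12/13 = 9.2 × 10⁻³ kg m⁻⁴
  101–157 m: Δρ/Δz = 0.47/56 = 8.4 × 10⁻³ kg m⁻⁴
  157–212 m: Δρ/Δz = 0.85/55 = 0.015 kg m⁻⁴
  212–242 m: Δρ/Δz = 1.34/30 = 0.045 kg m⁻⁴
The largest gradient is in the 212–242 m interval — the pycnocline.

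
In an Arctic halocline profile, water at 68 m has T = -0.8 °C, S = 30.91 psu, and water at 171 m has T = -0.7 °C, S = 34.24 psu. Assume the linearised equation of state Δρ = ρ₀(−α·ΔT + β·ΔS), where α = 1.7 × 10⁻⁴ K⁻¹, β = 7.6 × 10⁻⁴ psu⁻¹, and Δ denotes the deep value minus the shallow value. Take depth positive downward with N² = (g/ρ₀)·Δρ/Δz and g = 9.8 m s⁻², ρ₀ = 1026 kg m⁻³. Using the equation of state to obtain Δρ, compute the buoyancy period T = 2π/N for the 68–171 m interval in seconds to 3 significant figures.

406 s

ΔT = +0.1 K, ΔS = +3.33 psu (deep − shallow).
Δρ/ρ₀ = −αΔT + βΔS = -1.70 × 10⁻⁵ + 2.5308 × 10⁻³ = 2.5138 × 10⁻³, so Δρ ≈ 2.579 kg m⁻³.
N² = (g/ρ₀)·Δρ/Δz = g·(Δρ/ρ₀)/Δz = 9.8 × 2.5138 × 10⁻³ / 103 = 2.3918 × 10⁻⁴ s⁻².
N = √(2.3918 × 10⁻⁴) = 0.015465 rad s⁻¹ → T = 2π/N = 406.28 s ≈ 406 s.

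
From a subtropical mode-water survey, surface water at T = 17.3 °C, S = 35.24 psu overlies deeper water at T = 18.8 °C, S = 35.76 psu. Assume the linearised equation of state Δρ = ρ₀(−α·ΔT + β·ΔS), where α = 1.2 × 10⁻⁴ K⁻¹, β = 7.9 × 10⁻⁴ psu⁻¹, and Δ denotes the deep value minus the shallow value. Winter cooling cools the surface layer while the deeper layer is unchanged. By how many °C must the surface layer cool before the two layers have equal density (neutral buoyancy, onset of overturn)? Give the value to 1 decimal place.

1.9 °C

Neutral buoyancy requires Δρ = 0, i.e. −α(T_deep − T_surf′) + β(S_deep − S_surf) = 0.
T_surf′ = T_deep − (β/α)·ΔS = 18.8 − (7.9 × 10⁻⁴/1.2 × 10⁻⁴)·(+0.52) = 15.377 °C.
Cooling required: 17.3 − (15.377) = 1.923 °C.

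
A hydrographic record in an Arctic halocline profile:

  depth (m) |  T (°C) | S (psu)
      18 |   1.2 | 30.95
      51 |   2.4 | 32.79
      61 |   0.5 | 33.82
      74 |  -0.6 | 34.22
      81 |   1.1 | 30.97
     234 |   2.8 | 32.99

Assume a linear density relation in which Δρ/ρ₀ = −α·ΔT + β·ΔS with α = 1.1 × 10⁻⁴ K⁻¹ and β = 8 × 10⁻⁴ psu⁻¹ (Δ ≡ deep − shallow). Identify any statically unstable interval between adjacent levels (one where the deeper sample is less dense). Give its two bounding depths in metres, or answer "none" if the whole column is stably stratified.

Evaluate Δρ/ρ₀ = −αΔT + βΔS across each adjacent pair:
  18–51 m: −αΔT+βΔS = −(1.1 × 10⁻⁴)(+1.2)+(8 × 10⁻⁴)(+1.84) = 1.3 × 10⁻³ → stable
  51–61 m: −αΔT+βΔS = −(1.1 × 10⁻⁴)(-1.9)+(8 × 10⁻⁴)(+1.03) = 1.0 × 10⁻³ → stable
  61–74 m: −αΔT+βΔS = −(1.1 × 10⁻⁴)(-1.1)+(8 × 10⁻⁴)(+0.40) = 4.4 × 10⁻⁴ → stable
  74–81 m: −αΔT+βΔS = −(1.1 × 10⁻⁴)(+1.7)+(8 × 10⁻⁴)(-3.25) = -2.8 × 10⁻³ → UNSTABLE
  81–234 m: −αΔT+βΔS = −(1.1 × 10⁻⁴)(+1.7)+(8 × 10⁻⁴)(+2.02) = 1.4 × 10⁻³ → stable
The 74–81 m interval has Δρ < 0: lighter water underlies denser water.

74–81 m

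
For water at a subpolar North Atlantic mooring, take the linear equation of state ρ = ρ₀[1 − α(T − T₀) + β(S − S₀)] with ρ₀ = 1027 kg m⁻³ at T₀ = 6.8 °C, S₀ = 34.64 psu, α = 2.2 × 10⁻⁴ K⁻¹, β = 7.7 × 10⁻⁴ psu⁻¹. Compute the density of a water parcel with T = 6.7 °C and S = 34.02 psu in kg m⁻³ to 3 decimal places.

T − T₀ = -0.1 K, S − S₀ = -0.62 psu.
Bracket = 1 − α·(-0.1) + β·(-0.62) = 1 + (-4.554 × 10⁻⁴) = 0.9995446.
ρ = 1027 × 0.9995446 = 1026.532 kg m⁻³.

1026.532 kg m⁻³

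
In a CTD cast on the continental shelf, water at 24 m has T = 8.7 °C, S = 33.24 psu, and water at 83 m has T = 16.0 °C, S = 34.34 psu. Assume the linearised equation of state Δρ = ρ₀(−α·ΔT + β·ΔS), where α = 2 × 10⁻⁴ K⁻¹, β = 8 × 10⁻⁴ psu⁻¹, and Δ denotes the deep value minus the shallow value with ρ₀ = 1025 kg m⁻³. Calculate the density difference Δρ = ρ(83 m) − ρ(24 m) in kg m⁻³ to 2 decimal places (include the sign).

ΔT = +7.3 K, ΔS = +1.10 psu (deep − shallow).
Δρ/ρ₀ = −(2 × 10⁻⁴)(+7.3) + (8 × 10⁻⁴)(+1.10) = -5.80 × 10⁻⁴.
Δρ = 1025 × (-5.80 × 10⁻⁴) = -0.59 kg m⁻³.
Negative Δρ: lighter below, statically unstable.

-0.59 kg m⁻³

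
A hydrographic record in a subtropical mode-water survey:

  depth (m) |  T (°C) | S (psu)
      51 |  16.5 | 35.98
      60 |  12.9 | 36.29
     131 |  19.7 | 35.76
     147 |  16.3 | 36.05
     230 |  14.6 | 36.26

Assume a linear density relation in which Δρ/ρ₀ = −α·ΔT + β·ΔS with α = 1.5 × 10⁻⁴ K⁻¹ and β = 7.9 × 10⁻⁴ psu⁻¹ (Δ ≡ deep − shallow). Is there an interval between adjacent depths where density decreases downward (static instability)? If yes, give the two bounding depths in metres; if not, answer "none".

Evaluate Δρ/ρ₀ = −αΔT + βΔS across each adjacent pair:
  51–60 m: −αΔT+βΔS = −(1.5 × 10⁻⁴)(-3.6)+(7.9 × 10⁻⁴)(+0.31) = 7.8 × 10⁻⁴ → stable
  60–131 m: −αΔT+βΔS = −(1.5 × 10⁻⁴)(+6.8)+(7.9 × 10⁻⁴)(-0.53) = -1.4 × 10⁻³ → UNSTABLE
  131–147 m: −αΔT+βΔS = −(1.5 × 10⁻⁴)(-3.4)+(7.9 × 10⁻⁴)(+0.29) = 7.4 × 10⁻⁴ → stable
  147–230 m: −αΔT+βΔS = −(1.5 × 10⁻⁴)(-1.7)+(7.9 × 10⁻⁴)(+0.21) = 4.2 × 10⁻⁴ → stable
The 60–131 m interval has Δρ < 0: lighter water underlies denser water.

60–131 m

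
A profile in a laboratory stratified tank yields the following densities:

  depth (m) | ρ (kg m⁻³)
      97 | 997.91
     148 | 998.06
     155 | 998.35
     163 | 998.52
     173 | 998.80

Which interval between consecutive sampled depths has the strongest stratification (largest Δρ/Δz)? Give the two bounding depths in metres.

Compute the density gradient over each adjacent pair:
  97–148 m: Δρ/Δz = 0.15/51 = 2.9 × 10⁻³ kg m⁻⁴
  148–155 m: Δρ/Δz = 0.29/7 = 0.041 kg m⁻⁴
  155–163 m: Δρ/Δz = 0.17/8 = 0.021 kg m⁻⁴
  163–173 m: Δρ/Δz = 0.28/10 = 0.028 kg m⁻⁴
The largest gradient is in the 148–155 m interval — the pycnocline.

148–155 m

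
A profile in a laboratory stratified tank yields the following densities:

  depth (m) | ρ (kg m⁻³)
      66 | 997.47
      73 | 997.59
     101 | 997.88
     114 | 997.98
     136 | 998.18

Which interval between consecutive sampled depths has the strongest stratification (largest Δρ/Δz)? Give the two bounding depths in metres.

66–73 m

Compute the density gradient over each adjacent pair:
  66–73 m: Δρ/Δz = 0.12/7 = 0.017 kg m⁻⁴
  73–101 m: Δρ/Δz = 0.29/28 = 0.010 kg m⁻⁴
  101–114 m: Δρ/Δz = 0.10/13 = 7.7 × 10⁻³ kg m⁻⁴
  114–136 m: Δρ/Δz = 0.20/22 = 9.1 × 10⁻³ kg m⁻⁴
The largest gradient is in the 66–73 m interval — the pycnocline.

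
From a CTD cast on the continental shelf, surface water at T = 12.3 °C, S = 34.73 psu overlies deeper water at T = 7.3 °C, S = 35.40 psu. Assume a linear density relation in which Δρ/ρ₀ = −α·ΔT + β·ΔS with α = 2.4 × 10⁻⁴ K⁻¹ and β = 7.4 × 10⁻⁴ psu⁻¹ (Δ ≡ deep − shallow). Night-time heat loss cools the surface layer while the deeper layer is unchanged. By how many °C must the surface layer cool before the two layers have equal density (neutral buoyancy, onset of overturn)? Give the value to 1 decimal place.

7.1 °C

Neutral buoyancy requires Δρ = 0, i.e. −α(T_deep − T_surf′) + β(S_deep − S_surf) = 0.
T_surf′ = T_deep − (β/α)·ΔS = 7.3 − (7.4 × 10⁻⁴/2.4 × 10⁻⁴)·(+0.67) = 5.234 °C.
Cooling required: 12.3 − (5.234) = 7.066 °C.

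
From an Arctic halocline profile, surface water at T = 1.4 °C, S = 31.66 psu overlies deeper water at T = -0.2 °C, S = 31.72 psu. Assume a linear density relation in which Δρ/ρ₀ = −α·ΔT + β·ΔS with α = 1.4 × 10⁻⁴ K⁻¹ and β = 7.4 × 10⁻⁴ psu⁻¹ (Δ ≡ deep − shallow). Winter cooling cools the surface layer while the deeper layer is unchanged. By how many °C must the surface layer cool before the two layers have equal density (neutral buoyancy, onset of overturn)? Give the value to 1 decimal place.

1.9 °C

Neutral buoyancy requires Δρ = 0, i.e. −α(T_deep − T_surf′) + β(S_deep − S_surf) = 0.
T_surf′ = T_deep − (β/α)·ΔS = -0.2 − (7.4 × 10⁻⁴/1.4 × 10⁻⁴)·(+0.06) = -0.517 °C.
Cooling required: 1.4 − (-0.517) = 1.917 °C.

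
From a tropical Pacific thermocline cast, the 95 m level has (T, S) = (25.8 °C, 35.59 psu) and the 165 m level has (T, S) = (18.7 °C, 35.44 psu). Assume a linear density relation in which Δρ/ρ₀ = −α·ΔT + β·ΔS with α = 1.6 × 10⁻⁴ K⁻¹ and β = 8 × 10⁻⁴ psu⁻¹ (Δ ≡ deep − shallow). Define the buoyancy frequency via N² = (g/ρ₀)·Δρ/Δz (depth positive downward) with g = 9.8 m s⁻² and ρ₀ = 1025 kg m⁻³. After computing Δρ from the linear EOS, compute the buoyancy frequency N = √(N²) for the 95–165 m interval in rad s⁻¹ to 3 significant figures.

ΔT = -7.1 K, ΔS = -0.15 psu (deep − shallow).
Δρ/ρ₀ = −αΔT + βΔS = 1.136 × 10⁻³ − 1.20 × 10⁻⁴ = 1.016 × 10⁻³, so Δρ ≈ 1.041 kg m⁻³.
N² = (g/ρ₀)·Δρ/Δz = g·(Δρ/ρ₀)/Δz = 9.8 × 1.016 × 10⁻³ / 70 = 1.4224 × 10⁻⁴ s⁻².
N = √(1.4224 × 10⁻⁴) = 0.011926 rad s⁻¹ ≈ 0.0119 rad s⁻¹.

0.0119 rad s⁻¹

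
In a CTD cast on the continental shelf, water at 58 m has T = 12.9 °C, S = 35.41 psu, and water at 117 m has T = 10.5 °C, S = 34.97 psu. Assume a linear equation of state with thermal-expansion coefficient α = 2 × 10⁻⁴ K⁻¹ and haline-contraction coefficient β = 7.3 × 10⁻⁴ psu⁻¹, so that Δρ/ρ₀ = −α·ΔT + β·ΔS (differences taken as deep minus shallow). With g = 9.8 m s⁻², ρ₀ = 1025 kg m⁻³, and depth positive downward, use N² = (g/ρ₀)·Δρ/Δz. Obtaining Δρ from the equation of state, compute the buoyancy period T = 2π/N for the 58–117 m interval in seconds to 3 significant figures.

ΔT = -2.4 K, ΔS = -0.44 psu (deep − shallow).
Δρ/ρ₀ = −αΔT + βΔS = 4.80 × 10⁻⁴ − 3.212 × 10⁻⁴ = 1.588 × 10⁻⁴, so Δρ ≈ 0.1628 kg m⁻³.
N² = (g/ρ₀)·Δρ/Δz = g·(Δρ/ρ₀)/Δz = 9.8 × 1.588 × 10⁻⁴ / 59 = 2.6377 × 10⁻⁵ s⁻².
N = √(2.6377 × 10⁻⁵) = 5.1359 × 10⁻³ rad s⁻¹ → T = 2π/N = 1.2234 × 10³ s ≈ 1.22 × 10³ s.

1.22 × 10³ s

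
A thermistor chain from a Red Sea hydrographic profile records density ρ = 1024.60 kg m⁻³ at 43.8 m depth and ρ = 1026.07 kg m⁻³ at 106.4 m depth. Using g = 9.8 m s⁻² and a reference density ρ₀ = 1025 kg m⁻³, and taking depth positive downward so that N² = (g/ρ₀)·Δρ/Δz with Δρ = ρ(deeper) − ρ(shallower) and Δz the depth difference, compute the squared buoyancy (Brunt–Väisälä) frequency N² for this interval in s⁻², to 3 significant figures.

2.25 × 10⁻⁴ s⁻²

Δρ = 1026.07 − 1024.60 = 1.47 kg m⁻³ over Δz = 106.4 − 43.8 = 62.6 m.
N² = (9.8/1025) × (1.47/62.6) = 2.2451 × 10⁻⁴ s⁻² ≈ 2.25 × 10⁻⁴ s⁻².
Since Δρ > 0 the layer is stably stratified.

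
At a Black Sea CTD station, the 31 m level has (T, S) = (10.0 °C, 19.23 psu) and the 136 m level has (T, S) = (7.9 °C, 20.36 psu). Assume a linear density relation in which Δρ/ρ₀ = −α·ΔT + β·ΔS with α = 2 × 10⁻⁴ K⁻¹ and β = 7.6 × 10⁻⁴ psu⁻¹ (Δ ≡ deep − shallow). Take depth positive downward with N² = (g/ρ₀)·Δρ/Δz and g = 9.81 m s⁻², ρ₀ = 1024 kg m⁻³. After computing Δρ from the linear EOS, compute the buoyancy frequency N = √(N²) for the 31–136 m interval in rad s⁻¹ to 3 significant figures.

ΔT = -2.1 K, ΔS = +1.13 psu (deep − shallow).
Δρ/ρ₀ = −αΔT + βΔS = 4.20 × 10⁻⁴ + 8.588 × 10⁻⁴ = 1.2788 × 10⁻³, so Δρ ≈ 1.309 kg m⁻³.
N² = (g/ρ₀)·Δρ/Δz = g·(Δρ/ρ₀)/Δz = 9.81 × 1.2788 × 10⁻³ / 105 = 1.1948 × 10⁻⁴ s⁻².
N = √(1.1948 × 10⁻⁴) = 0.010931 rad s⁻¹ ≈ 0.0109 rad s⁻¹.

0.0109 rad s⁻¹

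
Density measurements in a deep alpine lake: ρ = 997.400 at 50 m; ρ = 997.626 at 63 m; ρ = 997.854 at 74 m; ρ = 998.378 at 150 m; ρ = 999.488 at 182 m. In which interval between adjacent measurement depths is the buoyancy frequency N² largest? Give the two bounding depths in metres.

150–182 m

Compute the density gradient over each adjacent pair:
  50–63 m: Δρ/Δz = 0.226/13 = 0.017 kg m⁻⁴
  63–74 m: Δρ/Δz = 0.228/11 = 0.021 kg m⁻⁴
  74–150 m: Δρ/Δz = 0.524/76 = 6.9 × 10⁻³ kg m⁻⁴
  150–182 m: Δρ/Δz = 1.110/32 = 0.035 kg m⁻⁴
The largest gradient is in the 150–182 m interval — the pycnocline.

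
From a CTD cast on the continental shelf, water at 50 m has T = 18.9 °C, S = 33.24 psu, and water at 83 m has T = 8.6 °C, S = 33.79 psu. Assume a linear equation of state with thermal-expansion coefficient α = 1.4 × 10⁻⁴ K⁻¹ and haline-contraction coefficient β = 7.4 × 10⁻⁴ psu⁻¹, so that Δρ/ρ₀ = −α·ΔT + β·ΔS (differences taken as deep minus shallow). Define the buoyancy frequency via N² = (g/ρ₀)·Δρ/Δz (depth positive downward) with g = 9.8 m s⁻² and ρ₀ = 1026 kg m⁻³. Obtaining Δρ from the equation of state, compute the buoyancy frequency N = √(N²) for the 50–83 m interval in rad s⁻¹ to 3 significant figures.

0.0234 rad s⁻¹

ΔT = -10.3 K, ΔS = +0.55 psu (deep − shallow).
Δρ/ρ₀ = −αΔT + βΔS = 1.442 × 10⁻³ + 4.07 × 10⁻⁴ = 1.849 × 10⁻³, so Δρ ≈ 1.897 kg m⁻³.
N² = (g/ρ₀)·Δρ/Δz = g·(Δρ/ρ₀)/Δz = 9.8 × 1.849 × 10⁻³ / 33 = 5.4910 × 10⁻⁴ s⁻².
N = √(5.4910 × 10⁻⁴) = 0.023433 rad s⁻¹ ≈ 0.0234 rad s⁻¹.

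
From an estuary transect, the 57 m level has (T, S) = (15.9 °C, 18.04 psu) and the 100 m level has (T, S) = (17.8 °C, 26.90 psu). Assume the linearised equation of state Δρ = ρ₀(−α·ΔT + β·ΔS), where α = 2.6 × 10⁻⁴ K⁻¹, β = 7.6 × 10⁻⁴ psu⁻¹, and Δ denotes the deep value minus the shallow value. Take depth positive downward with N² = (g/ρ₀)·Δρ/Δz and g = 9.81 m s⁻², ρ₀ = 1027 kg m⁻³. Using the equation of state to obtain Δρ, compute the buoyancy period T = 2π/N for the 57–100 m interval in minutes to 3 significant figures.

ΔT = +1.9 K, ΔS = +8.86 psu (deep − shallow).
Δρ/ρ₀ = −αΔT + βΔS = -4.94 × 10⁻⁴ + 6.7336 × 10⁻³ = 6.2396 × 10⁻³, so Δρ ≈ 6.408 kg m⁻³.
N² = (g/ρ₀)·Δρ/Δz = g·(Δρ/ρ₀)/Δz = 9.81 × 6.2396 × 10⁻³ / 43 = 1.4235 × 10⁻³ s⁻².
N = √(1.4235 × 10⁻³) = 0.037729 rad s⁻¹ → T = 2π/N = 166.53 s = 2.7755 min ≈ 2.78 min.

2.78 min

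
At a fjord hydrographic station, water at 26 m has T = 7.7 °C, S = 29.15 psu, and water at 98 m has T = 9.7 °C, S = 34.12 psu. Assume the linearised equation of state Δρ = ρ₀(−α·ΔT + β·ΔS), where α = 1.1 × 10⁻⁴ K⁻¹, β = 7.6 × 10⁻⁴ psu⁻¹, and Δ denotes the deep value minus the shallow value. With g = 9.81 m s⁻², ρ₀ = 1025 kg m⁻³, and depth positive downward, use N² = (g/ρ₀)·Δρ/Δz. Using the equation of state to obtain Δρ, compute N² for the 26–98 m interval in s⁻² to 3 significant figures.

4.85 × 10⁻⁴ s⁻²

ΔT = +2.0 K, ΔS = +4.97 psu (deep − shallow).
Δρ/ρ₀ = −αΔT + βΔS = -2.20 × 10⁻⁴ + 3.7772 × 10⁻³ = 3.5572 × 10⁻³, so Δρ ≈ 3.646 kg m⁻³.
N² = (g/ρ₀)·Δρ/Δz = g·(Δρ/ρ₀)/Δz = 9.81 × 3.5572 × 10⁻³ / 72 = 4.8467 × 10⁻⁴ s⁻² ≈ 4.85 × 10⁻⁴ s⁻².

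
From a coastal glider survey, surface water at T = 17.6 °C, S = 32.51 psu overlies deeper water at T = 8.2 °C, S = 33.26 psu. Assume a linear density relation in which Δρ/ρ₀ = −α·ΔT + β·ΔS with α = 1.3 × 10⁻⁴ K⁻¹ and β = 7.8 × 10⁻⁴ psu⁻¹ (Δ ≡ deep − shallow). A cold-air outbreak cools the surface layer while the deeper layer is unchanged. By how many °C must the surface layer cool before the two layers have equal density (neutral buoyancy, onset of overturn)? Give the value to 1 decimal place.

Neutral buoyancy requires Δρ = 0, i.e. −α(T_deep − T_surf′) + β(S_deep − S_surf) = 0.
T_surf′ = T_deep − (β/α)·ΔS = 8.2 − (7.8 × 10⁻⁴/1.3 × 10⁻⁴)·(+0.75) = 3.700 °C.
Cooling required: 17.6 − (3.700) = 13.900 °C.

13.9 °C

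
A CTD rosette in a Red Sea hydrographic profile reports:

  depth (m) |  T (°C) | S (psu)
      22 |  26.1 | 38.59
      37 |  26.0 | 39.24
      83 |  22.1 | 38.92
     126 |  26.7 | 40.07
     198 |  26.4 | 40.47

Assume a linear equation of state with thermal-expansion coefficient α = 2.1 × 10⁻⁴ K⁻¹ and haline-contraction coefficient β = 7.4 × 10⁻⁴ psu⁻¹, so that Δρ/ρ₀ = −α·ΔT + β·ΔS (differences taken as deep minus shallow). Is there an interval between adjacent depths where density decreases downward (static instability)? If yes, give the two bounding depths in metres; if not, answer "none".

83–126 m

Evaluate Δρ/ρ₀ = −αΔT + βΔS across each adjacent pair:
  22–37 m: −αΔT+βΔS = −(2.1 × 10⁻⁴)(-0.1)+(7.4 × 10⁻⁴)(+0.65) = 5.0 × 10⁻⁴ → stable
  37–83 m: −αΔT+βΔS = −(2.1 × 10⁻⁴)(-3.9)+(7.4 × 10⁻⁴)(-0.32) = 5.8 × 10⁻⁴ → stable
  83–126 m: −αΔT+βΔS = −(2.1 × 10⁻⁴)(+4.6)+(7.4 × 10⁻⁴)(+1.15) = -1.2 × 10⁻⁴ → UNSTABLE
  126–198 m: −αΔT+βΔS = −(2.1 × 10⁻⁴)(-0.3)+(7.4 × 10⁻⁴)(+0.40) = 3.6 × 10⁻⁴ → stable
The 83–126 m interval has Δρ < 0: lighter water underlies denser water.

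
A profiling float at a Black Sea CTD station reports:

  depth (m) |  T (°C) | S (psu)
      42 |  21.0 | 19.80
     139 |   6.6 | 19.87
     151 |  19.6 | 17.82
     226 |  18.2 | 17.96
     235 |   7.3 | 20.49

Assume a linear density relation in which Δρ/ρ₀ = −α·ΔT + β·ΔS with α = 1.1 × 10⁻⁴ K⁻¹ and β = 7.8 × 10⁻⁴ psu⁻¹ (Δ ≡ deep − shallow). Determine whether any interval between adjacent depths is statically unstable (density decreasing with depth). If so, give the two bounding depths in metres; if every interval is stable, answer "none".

139–151 m

Evaluate Δρ/ρ₀ = −αΔT + βΔS across each adjacent pair:
  42–139 m: −αΔT+βΔS = −(1.1 × 10⁻⁴)(-14.4)+(7.8 × 10⁻⁴)(+0.07) = 1.6 × 10⁻³ → stable
  139–151 m: −αΔT+βΔS = −(1.1 × 10⁻⁴)(+13.0)+(7.8 × 10⁻⁴)(-2.05) = -3.0 × 10⁻³ → UNSTABLE
  151–226 m: −αΔT+βΔS = −(1.1 × 10⁻⁴)(-1.4)+(7.8 × 10⁻⁴)(+0.14) = 2.6 × 10⁻⁴ → stable
  226–235 m: −αΔT+βΔS = −(1.1 × 10⁻⁴)(-10.9)+(7.8 × 10⁻⁴)(+2.53) = 3.2 × 10⁻³ → stable
The 139–151 m interval has Δρ < 0: lighter water underlies denser water.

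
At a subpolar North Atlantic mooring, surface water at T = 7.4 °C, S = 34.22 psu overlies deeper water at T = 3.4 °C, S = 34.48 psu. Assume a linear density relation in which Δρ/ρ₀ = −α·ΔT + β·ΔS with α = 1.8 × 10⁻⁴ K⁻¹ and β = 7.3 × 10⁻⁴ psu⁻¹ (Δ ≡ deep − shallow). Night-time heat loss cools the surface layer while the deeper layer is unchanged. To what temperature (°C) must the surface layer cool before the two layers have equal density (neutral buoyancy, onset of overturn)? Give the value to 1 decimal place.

Neutral buoyancy requires Δρ = 0, i.e. −α(T_deep − T_surf′) + β(S_deep − S_surf) = 0.
T_surf′ = T_deep − (β/α)·ΔS = 3.4 − (7.3 × 10⁻⁴/1.8 × 10⁻⁴)·(+0.26) = 2.346 °C.
Cooling required: 7.4 − (2.346) = 5.054 °C.

2.3 °C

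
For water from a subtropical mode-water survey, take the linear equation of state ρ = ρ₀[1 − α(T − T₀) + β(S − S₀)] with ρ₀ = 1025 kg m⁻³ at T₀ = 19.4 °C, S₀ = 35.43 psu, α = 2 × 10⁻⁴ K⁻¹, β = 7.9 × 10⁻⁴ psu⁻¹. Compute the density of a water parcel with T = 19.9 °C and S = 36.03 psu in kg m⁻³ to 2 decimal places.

T − T₀ = +0.5 K, S − S₀ = +0.60 psu.
Bracket = 1 − α·(+0.5) + β·(+0.60) = 1 + (3.74 × 10⁻⁴) = 1.0003740.
ρ = 1025 × 1.0003740 = 1025.38 kg m⁻³.

1025.38 kg m⁻³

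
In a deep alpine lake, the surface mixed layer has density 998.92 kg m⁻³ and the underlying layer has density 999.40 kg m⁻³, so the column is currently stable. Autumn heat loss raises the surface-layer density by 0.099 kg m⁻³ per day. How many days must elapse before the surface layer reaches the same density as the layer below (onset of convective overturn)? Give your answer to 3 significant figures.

Density deficit of the surface layer: 999.40 − 998.92 = 0.48 kg m⁻³.
Required change = 0.48 / 0.099 = 4.85 days.

4.85 days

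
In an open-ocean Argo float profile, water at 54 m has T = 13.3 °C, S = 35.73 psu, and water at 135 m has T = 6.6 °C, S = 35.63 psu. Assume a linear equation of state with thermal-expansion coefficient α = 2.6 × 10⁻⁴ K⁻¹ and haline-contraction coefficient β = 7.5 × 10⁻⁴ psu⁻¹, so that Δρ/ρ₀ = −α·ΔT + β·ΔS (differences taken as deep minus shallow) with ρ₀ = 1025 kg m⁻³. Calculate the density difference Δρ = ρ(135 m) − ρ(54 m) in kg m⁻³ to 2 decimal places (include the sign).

ΔT = -6.7 K, ΔS = -0.10 psu (deep − shallow).
Δρ/ρ₀ = −(2.6 × 10⁻⁴)(-6.7) + (7.5 × 10⁻⁴)(-0.10) = 1.667 × 10⁻³.
Δρ = 1025 × (1.667 × 10⁻³) = +1.71 kg m⁻³.
Positive Δρ: denser below, stable.

+1.71 kg m⁻³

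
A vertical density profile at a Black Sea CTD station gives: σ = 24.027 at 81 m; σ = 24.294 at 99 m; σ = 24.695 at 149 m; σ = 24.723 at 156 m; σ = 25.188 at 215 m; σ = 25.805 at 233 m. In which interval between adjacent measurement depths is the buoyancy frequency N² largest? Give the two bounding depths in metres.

215–233 m

Compute the density gradient over each adjacent pair:
  81–99 m: Δρ/Δz = 0.267/18 = 0.015 kg m⁻⁴
  99–149 m: Δρ/Δz = 0.401/50 = 8.0 × 10⁻³ kg m⁻⁴
  149–156 m: Δρ/Δz = 0.028/7 = 4.0 × 10⁻³ kg m⁻⁴
  156–215 m: Δρ/Δz = 0.465/59 = 7.9 × 10⁻³ kg m⁻⁴
  215–233 m: Δρ/Δz = 0.617/18 = 0.034 kg m⁻⁴
The largest gradient is in the 215–233 m interval — the pycnocline.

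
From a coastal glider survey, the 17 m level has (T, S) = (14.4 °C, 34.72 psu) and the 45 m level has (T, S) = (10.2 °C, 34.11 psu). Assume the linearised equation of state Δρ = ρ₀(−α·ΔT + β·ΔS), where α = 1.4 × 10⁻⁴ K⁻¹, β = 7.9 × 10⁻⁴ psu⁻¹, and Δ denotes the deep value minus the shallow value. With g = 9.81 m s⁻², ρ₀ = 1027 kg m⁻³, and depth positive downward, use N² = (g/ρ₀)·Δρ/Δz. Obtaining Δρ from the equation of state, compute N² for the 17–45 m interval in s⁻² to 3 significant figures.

3.72 × 10⁻⁵ s⁻²

ΔT = -4.2 K, ΔS = -0.61 psu (deep − shallow).
Δρ/ρ₀ = −αΔT + βΔS = 5.88 × 10⁻⁴ − 4.819 × 10⁻⁴ = 1.061 × 10⁻⁴, so Δρ ≈ 0.1090 kg m⁻³.
N² = (g/ρ₀)·Δρ/Δz = g·(Δρ/ρ₀)/Δz = 9.81 × 1.061 × 10⁻⁴ / 28 = 3.7173 × 10⁻⁵ s⁻² ≈ 3.72 × 10⁻⁵ s⁻².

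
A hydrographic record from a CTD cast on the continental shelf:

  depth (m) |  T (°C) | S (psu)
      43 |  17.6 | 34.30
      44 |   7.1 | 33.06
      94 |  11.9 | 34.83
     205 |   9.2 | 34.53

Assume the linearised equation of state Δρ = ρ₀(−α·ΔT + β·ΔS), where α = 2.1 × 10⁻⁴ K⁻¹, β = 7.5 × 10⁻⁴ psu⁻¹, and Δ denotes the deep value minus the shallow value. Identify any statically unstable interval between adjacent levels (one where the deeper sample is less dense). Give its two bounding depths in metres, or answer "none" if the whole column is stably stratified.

none

Evaluate Δρ/ρ₀ = −αΔT + βΔS across each adjacent pair:
  43–44 m: −αΔT+βΔS = −(2.1 × 10⁻⁴)(-10.5)+(7.5 × 10⁻⁴)(-1.24) = 1.3 × 10⁻³ → stable
  44–94 m: −αΔT+βΔS = −(2.1 × 10⁻⁴)(+4.8)+(7.5 × 10⁻⁴)(+1.77) = 3.2 × 10⁻⁴ → stable
  94–205 m: −αΔT+βΔS = −(2.1 × 10⁻⁴)(-2.7)+(7.5 × 10⁻⁴)(-0.30) = 3.4 × 10⁻⁴ → stable
Every interval has Δρ > 0: the column is stably stratified throughout.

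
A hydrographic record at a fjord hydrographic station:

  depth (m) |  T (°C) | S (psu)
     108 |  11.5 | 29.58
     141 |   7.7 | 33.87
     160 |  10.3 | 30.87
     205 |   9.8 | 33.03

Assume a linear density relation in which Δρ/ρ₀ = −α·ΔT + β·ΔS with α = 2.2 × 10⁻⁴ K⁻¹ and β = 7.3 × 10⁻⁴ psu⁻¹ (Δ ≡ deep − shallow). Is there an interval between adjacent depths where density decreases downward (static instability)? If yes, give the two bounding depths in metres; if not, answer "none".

Evaluate Δρ/ρ₀ = −αΔT + βΔS across each adjacent pair:
  108–141 m: −αΔT+βΔS = −(2.2 × 10⁻⁴)(-3.8)+(7.3 × 10⁻⁴)(+4.29) = 4.0 × 10⁻³ → stable
  141–160 m: −αΔT+βΔS = −(2.2 × 10⁻⁴)(+2.6)+(7.3 × 10⁻⁴)(-3.00) = -2.8 × 10⁻³ → UNSTABLE
  160–205 m: −αΔT+βΔS = −(2.2 × 10⁻⁴)(-0.5)+(7.3 × 10⁻⁴)(+2.16) = 1.7 × 10⁻³ → stable
The 141–160 m interval has Δρ < 0: lighter water underlies denser water.

141–160 m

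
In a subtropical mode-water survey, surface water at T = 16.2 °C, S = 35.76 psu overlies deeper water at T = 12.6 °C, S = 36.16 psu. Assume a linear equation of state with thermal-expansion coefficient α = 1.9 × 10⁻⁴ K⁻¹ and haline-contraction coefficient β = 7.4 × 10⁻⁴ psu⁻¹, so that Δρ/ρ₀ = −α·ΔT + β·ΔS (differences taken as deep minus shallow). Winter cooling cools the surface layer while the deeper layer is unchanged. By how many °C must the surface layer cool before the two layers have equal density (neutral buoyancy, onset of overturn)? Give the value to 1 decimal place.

5.2 °C

Neutral buoyancy requires Δρ = 0, i.e. −α(T_deep − T_surf′) + β(S_deep − S_surf) = 0.
T_surf′ = T_deep − (β/α)·ΔS = 12.6 − (7.4 × 10⁻⁴/1.9 × 10⁻⁴)·(+0.40) = 11.042 °C.
Cooling required: 16.2 − (11.042) = 5.158 °C.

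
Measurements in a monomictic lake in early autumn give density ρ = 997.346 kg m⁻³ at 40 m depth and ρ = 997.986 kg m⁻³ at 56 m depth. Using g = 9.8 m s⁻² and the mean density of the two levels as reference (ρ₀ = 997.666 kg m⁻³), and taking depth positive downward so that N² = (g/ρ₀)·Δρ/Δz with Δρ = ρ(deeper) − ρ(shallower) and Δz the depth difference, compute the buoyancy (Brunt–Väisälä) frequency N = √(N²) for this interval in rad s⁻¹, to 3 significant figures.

Δρ = 997.986 − 997.346 = 0.640 kg m⁻³ over Δz = 56 − 40 = 16 m.
N² = (9.8/997.666) × (0.640/16) = 3.9292 × 10⁻⁴ s⁻².
N = √(3.9292 × 10⁻⁴) = 0.019822 rad s⁻¹ ≈ 0.0198 rad s⁻¹.

0.0198 rad s⁻¹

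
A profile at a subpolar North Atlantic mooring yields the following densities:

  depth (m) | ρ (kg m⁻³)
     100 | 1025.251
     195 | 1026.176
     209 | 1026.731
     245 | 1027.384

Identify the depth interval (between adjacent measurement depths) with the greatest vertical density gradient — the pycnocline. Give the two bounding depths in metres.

Compute the density gradient over each adjacent pair:
  100–195 m: Δρ/Δz = 0.925/95 = 9.7 × 10⁻³ kg m⁻⁴
  195–209 m: Δρ/Δz = 0.555/14 = 0.040 kg m⁻⁴
  209–245 m: Δρ/Δz = 0.653/36 = 0.018 kg m⁻⁴
The largest gradient is in the 195–209 m interval — the pycnocline.

195–209 m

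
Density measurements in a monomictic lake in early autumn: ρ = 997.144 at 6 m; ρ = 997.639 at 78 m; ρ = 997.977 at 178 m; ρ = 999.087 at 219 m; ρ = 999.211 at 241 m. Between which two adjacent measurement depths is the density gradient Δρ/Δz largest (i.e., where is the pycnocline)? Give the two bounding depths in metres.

178–219 m

Compute the density gradient over each adjacent pair:
  6–78 m: Δρ/Δz = 0.495/72 = 6.9 × 10⁻³ kg m⁻⁴
  78–178 m: Δρ/Δz = 0.338/100 = 3.4 × 10⁻³ kg m⁻⁴
  178–219 m: Δρ/Δz = 1.110/41 = 0.027 kg m⁻⁴
  219–241 m: Δρ/Δz = 0.124/22 = 5.6 × 10⁻³ kg m⁻⁴
The largest gradient is in the 178–219 m interval — the pycnocline.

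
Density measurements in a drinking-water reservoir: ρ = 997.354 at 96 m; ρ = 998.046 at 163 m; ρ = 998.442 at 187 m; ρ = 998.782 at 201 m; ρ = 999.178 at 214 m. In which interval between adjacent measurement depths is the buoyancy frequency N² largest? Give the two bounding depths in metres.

201–214 m

Compute the density gradient over each adjacent pair:
  96–163 m: Δρ/Δz = 0.692/67 = 0.010 kg m⁻⁴
  163–187 m: Δρ/Δz = 0.396/24 = 0.017 kg m⁻⁴
  187–201 m: Δρ/Δz = 0.340/14 = 0.024 kg m⁻⁴
  201–214 m: Δρ/Δz = 0.396/13 = 0.030 kg m⁻⁴
The largest gradient is in the 201–214 m interval — the pycnocline.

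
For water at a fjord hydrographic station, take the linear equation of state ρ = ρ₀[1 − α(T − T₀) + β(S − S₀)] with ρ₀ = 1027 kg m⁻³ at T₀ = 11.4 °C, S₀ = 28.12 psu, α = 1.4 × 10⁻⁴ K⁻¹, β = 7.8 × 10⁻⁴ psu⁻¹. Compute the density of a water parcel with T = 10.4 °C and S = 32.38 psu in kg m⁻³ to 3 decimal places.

T − T₀ = -1.0 K, S − S₀ = +4.26 psu.
Bracket = 1 − α·(-1.0) + β·(+4.26) = 1 + (3.4628 × 10⁻³) = 1.0034628.
ρ = 1027 × 1.0034628 = 1030.556 kg m⁻³.

1030.556 kg m⁻³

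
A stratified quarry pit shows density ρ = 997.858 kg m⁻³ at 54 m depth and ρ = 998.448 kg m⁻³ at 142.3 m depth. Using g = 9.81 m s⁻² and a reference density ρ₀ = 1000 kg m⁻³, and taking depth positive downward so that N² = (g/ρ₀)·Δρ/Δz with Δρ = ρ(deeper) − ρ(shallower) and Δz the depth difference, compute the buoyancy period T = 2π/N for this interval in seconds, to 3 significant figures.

Δρ = 998.448 − 997.858 = 0.590 kg m⁻³ over Δz = 142.3 − 54 = 88.3 m.
N² = (9.81/1000) × (0.590/88.3) = 6.5548 × 10⁻⁵ s⁻².
N = √(6.5548 × 10⁻⁵) = 8.0962 × 10⁻³ rad s⁻¹, so T = 2π/N = 776.07 s ≈ 776 s.

776 s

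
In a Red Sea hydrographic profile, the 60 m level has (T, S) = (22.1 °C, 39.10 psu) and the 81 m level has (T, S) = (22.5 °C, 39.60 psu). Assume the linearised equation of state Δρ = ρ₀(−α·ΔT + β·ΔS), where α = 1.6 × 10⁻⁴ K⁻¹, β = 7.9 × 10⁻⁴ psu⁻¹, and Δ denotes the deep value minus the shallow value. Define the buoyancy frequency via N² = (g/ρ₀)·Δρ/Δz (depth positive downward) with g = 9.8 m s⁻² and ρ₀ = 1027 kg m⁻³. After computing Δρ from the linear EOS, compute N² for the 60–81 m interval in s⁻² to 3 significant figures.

1.54 × 10⁻⁴ s⁻²

ΔT = +0.4 K, ΔS = +0.50 psu (deep − shallow).
Δρ/ρ₀ = −αΔT + βΔS = -6.40 × 10⁻⁵ + 3.95 × 10⁻⁴ = 3.31 × 10⁻⁴, so Δρ ≈ 0.3399 kg m⁻³.
N² = (g/ρ₀)·Δρ/Δz = g·(Δρ/ρ₀)/Δz = 9.8 × 3.31 × 10⁻⁴ / 21 = 1.5447 × 10⁻⁴ s⁻² ≈ 1.54 × 10⁻⁴ s⁻².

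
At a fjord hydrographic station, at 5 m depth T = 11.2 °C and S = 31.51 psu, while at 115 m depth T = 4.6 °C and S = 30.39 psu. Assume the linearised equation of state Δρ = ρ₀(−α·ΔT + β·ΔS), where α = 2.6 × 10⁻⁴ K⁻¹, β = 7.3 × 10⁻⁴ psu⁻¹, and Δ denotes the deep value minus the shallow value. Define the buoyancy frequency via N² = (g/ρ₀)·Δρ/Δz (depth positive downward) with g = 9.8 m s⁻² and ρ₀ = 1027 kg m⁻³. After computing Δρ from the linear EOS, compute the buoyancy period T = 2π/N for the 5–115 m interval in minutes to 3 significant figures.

11.7 min

ΔT = -6.6 K, ΔS = -1.12 psu (deep − shallow).
Δρ/ρ₀ = −αΔT + βΔS = 1.716 × 10⁻³ − 8.176 × 10⁻⁴ = 8.984 × 10⁻⁴, so Δρ ≈ 0.9227 kg m⁻³.
N² = (g/ρ₀)·Δρ/Δz = g·(Δρ/ρ₀)/Δz = 9.8 × 8.984 × 10⁻⁴ / 110 = 8.0039 × 10⁻⁵ s⁻².
N = √(8.0039 × 10⁻⁵) = 8.9465 × 10⁻³ rad s⁻¹ → T = 2π/N = 702.31 s = 11.705 min ≈ 11.7 min.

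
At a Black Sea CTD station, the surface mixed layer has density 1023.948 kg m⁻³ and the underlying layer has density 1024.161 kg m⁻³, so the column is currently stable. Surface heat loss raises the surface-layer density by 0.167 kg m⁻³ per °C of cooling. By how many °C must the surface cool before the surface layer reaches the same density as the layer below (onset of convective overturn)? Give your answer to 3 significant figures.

Density deficit of the surface layer: 1024.161 − 1023.948 = 0.213 kg m⁻³.
Required change = 0.213 / 0.167 = 1.28 °C.

1.28 °C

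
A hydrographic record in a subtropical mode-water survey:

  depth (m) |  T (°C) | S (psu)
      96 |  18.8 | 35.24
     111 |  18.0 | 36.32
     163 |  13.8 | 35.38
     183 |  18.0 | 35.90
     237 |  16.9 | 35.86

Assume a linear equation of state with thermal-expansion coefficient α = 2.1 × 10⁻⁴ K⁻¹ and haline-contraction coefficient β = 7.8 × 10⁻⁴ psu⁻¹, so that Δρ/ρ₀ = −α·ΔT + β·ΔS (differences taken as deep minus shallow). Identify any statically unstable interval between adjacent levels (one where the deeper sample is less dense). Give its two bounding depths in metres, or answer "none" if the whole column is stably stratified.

163–183 m

Evaluate Δρ/ρ₀ = −αΔT + βΔS across each adjacent pair:
  96–111 m: −αΔT+βΔS = −(2.1 × 10⁻⁴)(-0.8)+(7.8 × 10⁻⁴)(+1.08) = 1.0 × 10⁻³ → stable
  111–163 m: −αΔT+βΔS = −(2.1 × 10⁻⁴)(-4.2)+(7.8 × 10⁻⁴)(-0.94) = 1.5 × 10⁻⁴ → stable
  163–183 m: −αΔT+βΔS = −(2.1 × 10⁻⁴)(+4.2)+(7.8 × 10⁻⁴)(+0.52) = -4.8 × 10⁻⁴ → UNSTABLE
  183–237 m: −αΔT+βΔS = −(2.1 × 10⁻⁴)(-1.1)+(7.8 × 10⁻⁴)(-0.04) = 2.0 × 10⁻⁴ → stable
The 163–183 m interval has Δρ < 0: lighter water underlies denser water.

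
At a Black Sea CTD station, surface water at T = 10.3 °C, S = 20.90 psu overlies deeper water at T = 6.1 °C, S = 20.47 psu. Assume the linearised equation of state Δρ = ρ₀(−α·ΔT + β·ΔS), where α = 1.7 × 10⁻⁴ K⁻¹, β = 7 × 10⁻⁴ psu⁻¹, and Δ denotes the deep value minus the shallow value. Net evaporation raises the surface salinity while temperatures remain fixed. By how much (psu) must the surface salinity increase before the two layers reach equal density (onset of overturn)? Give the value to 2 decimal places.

0.59 psu

Neutral buoyancy requires −α(T_deep − T_surf) + β(S_deep − S_surf′) = 0.
S_surf′ = S_deep − (α/β)·ΔT = 20.47 − (1.7 × 10⁻⁴/7 × 10⁻⁴)·(-4.2) = 21.4900 psu.
Increase required: 21.4900 − 20.90 = 0.5900 psu.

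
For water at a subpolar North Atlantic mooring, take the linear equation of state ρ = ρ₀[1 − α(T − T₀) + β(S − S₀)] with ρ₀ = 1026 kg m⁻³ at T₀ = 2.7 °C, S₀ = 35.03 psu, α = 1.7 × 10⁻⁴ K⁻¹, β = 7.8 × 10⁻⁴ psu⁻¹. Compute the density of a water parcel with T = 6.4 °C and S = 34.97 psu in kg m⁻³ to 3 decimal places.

1025.307 kg m⁻³

T − T₀ = +3.7 K, S − S₀ = -0.06 psu.
Bracket = 1 − α·(+3.7) + β·(-0.06) = 1 + (-6.758 × 10⁻⁴) = 0.9993242.
ρ = 1026 × 0.9993242 = 1025.307 kg m⁻³.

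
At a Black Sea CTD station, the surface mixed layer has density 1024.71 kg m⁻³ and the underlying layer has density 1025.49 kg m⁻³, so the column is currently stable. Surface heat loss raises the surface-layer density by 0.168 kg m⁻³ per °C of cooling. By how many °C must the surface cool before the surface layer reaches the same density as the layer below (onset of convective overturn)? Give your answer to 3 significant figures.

Density deficit of the surface layer: 1025.49 − 1024.71 = 0.78 kg m⁻³.
Required change = 0.78 / 0.168 = 4.64 °C.

4.64 °C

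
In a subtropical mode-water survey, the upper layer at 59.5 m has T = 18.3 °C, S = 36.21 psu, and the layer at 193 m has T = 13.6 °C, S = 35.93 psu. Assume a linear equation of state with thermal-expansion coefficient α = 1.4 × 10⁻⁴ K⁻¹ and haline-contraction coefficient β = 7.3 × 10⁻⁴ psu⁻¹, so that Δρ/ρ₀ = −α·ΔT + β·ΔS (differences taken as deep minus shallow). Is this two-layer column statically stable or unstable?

stable

ΔT = 13.6 − 18.3 = -4.7 K and ΔS = 35.93 − 36.21 = -0.28 psu (deep − shallow).
−αΔT = 6.58 × 10⁻⁴; βΔS = -2.044 × 10⁻⁴; sum Δρ/ρ₀ = 4.536 × 10⁻⁴.
Δρ/ρ₀ > 0, so Δρ > 0: deeper water is denser → statically stable.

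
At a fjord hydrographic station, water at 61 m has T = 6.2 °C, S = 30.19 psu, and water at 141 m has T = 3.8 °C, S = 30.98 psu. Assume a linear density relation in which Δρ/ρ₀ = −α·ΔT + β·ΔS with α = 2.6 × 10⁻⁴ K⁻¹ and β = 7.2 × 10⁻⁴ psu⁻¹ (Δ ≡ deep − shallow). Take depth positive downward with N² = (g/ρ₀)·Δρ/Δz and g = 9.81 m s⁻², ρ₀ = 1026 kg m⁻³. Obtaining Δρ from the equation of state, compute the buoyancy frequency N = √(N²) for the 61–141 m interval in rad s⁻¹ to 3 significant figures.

0.0121 rad s⁻¹

ΔT = -2.4 K, ΔS = +0.79 psu (deep − shallow).
Δρ/ρ₀ = −αΔT + βΔS = 6.24 × 10⁻⁴ + 5.688 × 10⁻⁴ = 1.1928 × 10⁻³, so Δρ ≈ 1.224 kg m⁻³.
N² = (g/ρ₀)·Δρ/Δz = g·(Δρ/ρ₀)/Δz = 9.81 × 1.1928 × 10⁻³ / 80 = 1.4627 × 10⁻⁴ s⁻².
N = √(1.4627 × 10⁻⁴) = 0.012094 rad s⁻¹ ≈ 0.0121 rad s⁻¹.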